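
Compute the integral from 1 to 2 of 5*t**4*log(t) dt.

-31/5 + 32*log(2)

Integrate by parts once (u = ln t, dv = 5*t**4 dt).
An antiderivative is F(t) = t**5*(5*log(t) - 1)/5.
Then F(2) - F(1) = (-32/5 + 32*log(2)) - (-1/5) = -31/5 + 32*log(2).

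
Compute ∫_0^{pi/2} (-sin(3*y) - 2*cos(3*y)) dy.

1/3

An antiderivative is F(y) = -2*sin(3*y)/3 + cos(3*y)/3.
Then F(pi/2) - F(0) = (2/3) - (1/3) = 1/3.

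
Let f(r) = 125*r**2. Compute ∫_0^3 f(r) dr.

Let u = 5*r, so du = 5 dr. When r = 0, u = 0; when r = 3, u = 15.
The integral becomes ∫ u**2 du from 0 to 15, with antiderivative u**3/3.
Back in r: F(r) = 125*r**3/3.
Then F(3) - F(0) = (1125) - (0) = 1125.

1125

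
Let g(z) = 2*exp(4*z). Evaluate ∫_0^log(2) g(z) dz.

15/2

Let u = exp(z), so du = exp(z) dz. When z = 0, u = 1; when z = log(2), u = 2.
The integral becomes 2·∫ u**3 du from 1 to 2, with antiderivative u**4/2.
Back in z: F(z) = exp(4*z)/2.
Then F(log(2)) - F(0) = (8) - (1/2) = 15/2.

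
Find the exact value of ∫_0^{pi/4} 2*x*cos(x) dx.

Integrate by parts once (u = x, dv = 2*cos(x) dx).
An antiderivative is F(x) = 2*x*sin(x) + 2*cos(x).
Then F(pi/4) - F(0) = (sqrt(2)*(pi + 4)/4) - (2) = -2 + sqrt(2)*pi/4 + sqrt(2).

-2 + sqrt(2)*pi/4 + sqrt(2)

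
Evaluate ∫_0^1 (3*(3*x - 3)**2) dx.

Let u = 3*x - 3, so du = 3 dx. When x = 0, u = -3; when x = 1, u = 0.
The integral becomes ∫ u**2 du from -3 to 0, with antiderivative u**3/3.
Back in x: F(x) = (3*x - 3)**3/3.
Then F(1) - F(0) = (0) - (-9) = 9.

9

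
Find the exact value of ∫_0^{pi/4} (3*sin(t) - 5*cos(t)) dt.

An antiderivative is F(t) = -5*sin(t) - 3*cos(t).
Then F(pi/4) - F(0) = (-4*sqrt(2)) - (-3) = 3 - 4*sqrt(2).

3 - 4*sqrt(2)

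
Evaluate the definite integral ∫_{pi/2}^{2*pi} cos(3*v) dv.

1/3

An antiderivative is F(v) = sin(3*v)/3.
Then F(2*pi) - F(pi/2) = (0) - (-1/3) = 1/3.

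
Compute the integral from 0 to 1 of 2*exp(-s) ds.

2 - 2*exp(-1)

An antiderivative is F(s) = -2*exp(-s).
Then F(1) - F(0) = (-2*exp(-1)) - (-2) = 2 - 2*exp(-1).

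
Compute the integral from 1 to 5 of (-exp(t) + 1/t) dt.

An antiderivative is F(t) = -exp(t) + log(t).
Then F(5) - F(1) = (-exp(5) + log(5)) - (-exp(1)) = -exp(5) + log(5) + exp(1).

-exp(5) + log(5) + exp(1)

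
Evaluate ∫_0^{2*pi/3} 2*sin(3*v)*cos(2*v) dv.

9/5

Use the identity sin(3*v)cos(2*v) = [sin(5*v) + sin(v)]/2.
An antiderivative is F(v) = -cos(v) - cos(5*v)/5.
Then F(2*pi/3) - F(0) = (3/5) - (-6/5) = 9/5.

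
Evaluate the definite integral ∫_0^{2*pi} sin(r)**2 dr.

pi

Use the identity sin^2(r) = (1 - cos(2*r))/2.
An antiderivative is F(r) = r/2 - sin(2*r)/4.
Then F(2*pi) - F(0) = (pi) - (0) = pi.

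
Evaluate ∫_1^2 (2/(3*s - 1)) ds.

An antiderivative is F(s) = 2*log(3*s - 1)/3.
Then F(2) - F(1) = (2*log(5)/3) - (2*log(2)/3) = -2*log(2)/3 + 2*log(5)/3.

-2*log(2)/3 + 2*log(5)/3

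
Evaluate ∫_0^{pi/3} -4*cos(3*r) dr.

0

An antiderivative is F(r) = -4*sin(3*r)/3.
Then F(pi/3) - F(0) = (0) - (0) = 0.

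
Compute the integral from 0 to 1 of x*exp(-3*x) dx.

Integrate by parts once (u = x, dv = exp(-3*x) dx).
An antiderivative is F(x) = (-3*x - 1)*exp(-3*x)/9.
Then F(1) - F(0) = (-4*exp(-3)/9) - (-1/9) = (-4 + exp(3))*exp(-3)/9.

(-4 + exp(3))*exp(-3)/9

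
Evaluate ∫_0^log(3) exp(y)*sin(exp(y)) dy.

Let u = exp(y), so du = exp(y) dy. When y = 0, u = 1; when y = log(3), u = 3.
The integral becomes ∫ sin(u) du from 1 to 3, with antiderivative -cos(u).
Back in y: F(y) = -cos(exp(y)).
Then F(log(3)) - F(0) = (-cos(3)) - (-cos(1)) = cos(1) - cos(3).

cos(1) - cos(3)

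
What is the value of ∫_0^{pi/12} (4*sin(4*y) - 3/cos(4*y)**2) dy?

1/2 - 3*sqrt(3)/4

An antiderivative is F(y) = -cos(4*y) - 3*tan(4*y)/4.
Then F(pi/12) - F(0) = (-3*sqrt(3)/4 - 1/2) - (-1) = 1/2 - 3*sqrt(3)/4.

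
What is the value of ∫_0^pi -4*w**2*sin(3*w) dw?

Integrate by parts twice (u = w^2, dv = -4*sin(3*w) dw).
An antiderivative is F(w) = 4*w**2*cos(3*w)/3 - 8*w*sin(3*w)/9 - 8*cos(3*w)/27.
Then F(pi) - F(0) = (8/27 - 4*pi**2/3) - (-8/27) = 16/27 - 4*pi**2/3.

16/27 - 4*pi**2/3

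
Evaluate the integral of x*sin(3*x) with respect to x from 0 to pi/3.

pi/9

Integrate by parts once (u = x, dv = sin(3*x) dx).
An antiderivative is F(x) = -x*cos(3*x)/3 + sin(3*x)/9.
Then F(pi/3) - F(0) = (pi/9) - (0) = pi/9.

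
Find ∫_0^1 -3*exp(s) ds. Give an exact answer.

3 - 3*E

An antiderivative is F(s) = -3*exp(s).
Then F(1) - F(0) = (-3*E) - (-3) = 3 - 3*E.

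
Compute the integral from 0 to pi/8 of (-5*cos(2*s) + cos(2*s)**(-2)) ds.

An antiderivative is F(s) = -5*sin(2*s)/2 + tan(2*s)/2.
Then F(pi/8) - F(0) = (1/2 - 5*sqrt(2)/4) - (0) = 1/2 - 5*sqrt(2)/4.

1/2 - 5*sqrt(2)/4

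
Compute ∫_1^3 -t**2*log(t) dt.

26/9 - 9*log(3)

Integrate by parts once (u = ln t, dv = -t**2 dt).
An antiderivative is F(t) = -t**3*(3*log(t) - 1)/9.
Then F(3) - F(1) = (3 - 9*log(3)) - (1/9) = 26/9 - 9*log(3).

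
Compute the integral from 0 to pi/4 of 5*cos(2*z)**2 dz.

Use the identity cos^2(2*z) = (1 + cos(4*z))/2.
An antiderivative is F(z) = 5*z/2 + 5*sin(4*z)/8.
Then F(pi/4) - F(0) = (5*pi/8) - (0) = 5*pi/8.

5*pi/8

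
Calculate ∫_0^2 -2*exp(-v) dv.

An antiderivative is F(v) = 2*exp(-v).
Then F(2) - F(0) = (2*exp(-2)) - (2) = -2 + 2*exp(-2).

-2 + 2*exp(-2)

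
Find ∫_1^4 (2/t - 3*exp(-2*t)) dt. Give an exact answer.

An antiderivative is F(t) = 2*log(t) + 3*exp(-2*t)/2.
Then F(4) - F(1) = (3*exp(-8)/2 + 4*log(2)) - (3*exp(-2)/2) = -3*exp(-2)/2 + 3*exp(-8)/2 + 4*log(2).

-3*exp(-2)/2 + 3*exp(-8)/2 + 4*log(2)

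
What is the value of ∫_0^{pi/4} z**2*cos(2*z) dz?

-1/4 + pi**2/32

Integrate by parts twice (u = z^2, dv = cos(2*z) dz).
An antiderivative is F(z) = z**2*sin(2*z)/2 + z*cos(2*z)/2 - sin(2*z)/4.
Then F(pi/4) - F(0) = (-1/4 + pi**2/32) - (0) = -1/4 + pi**2/32.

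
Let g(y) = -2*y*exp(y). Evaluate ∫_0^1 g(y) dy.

-2

Integrate by parts once (u = y, dv = -2*exp(y) dy).
An antiderivative is F(y) = (-2*y + 2)*exp(y).
Then F(1) - F(0) = (0) - (2) = -2.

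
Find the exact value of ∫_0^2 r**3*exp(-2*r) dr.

3/8 - 71*exp(-4)/8

Integrate by parts 3 times (u = r^3, dv = exp(-2*r) dr).
An antiderivative is F(r) = (-4*r**3 - 6*r**2 - 6*r - 3)*exp(-2*r)/8.
Then F(2) - F(0) = (-71*exp(-4)/8) - (-3/8) = 3/8 - 71*exp(-4)/8.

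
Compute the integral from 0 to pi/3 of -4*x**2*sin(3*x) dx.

16/27 - 4*pi**2/27

Integrate by parts twice (u = x^2, dv = -4*sin(3*x) dx).
An antiderivative is F(x) = 4*x**2*cos(3*x)/3 - 8*x*sin(3*x)/9 - 8*cos(3*x)/27.
Then F(pi/3) - F(0) = (8/27 - 4*pi**2/27) - (-8/27) = 16/27 - 4*pi**2/27.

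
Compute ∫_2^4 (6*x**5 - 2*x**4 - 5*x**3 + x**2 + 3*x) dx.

50578/15

By the power rule, an antiderivative is F(x) = x**6 - 2*x**5/5 - 5*x**4/4 + x**3/3 + 3*x**2/2.
Then F(4) - F(2) = (51176/15) - (598/15) = 50578/15.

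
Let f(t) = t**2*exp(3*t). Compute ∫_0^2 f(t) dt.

Integrate by parts twice (u = t^2, dv = exp(3*t) dt).
An antiderivative is F(t) = (9*t**2 - 6*t + 2)*exp(3*t)/27.
Then F(2) - F(0) = (26*exp(6)/27) - (2/27) = -2/27 + 26*exp(6)/27.

-2/27 + 26*exp(6)/27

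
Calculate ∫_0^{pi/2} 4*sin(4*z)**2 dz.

pi

Use the identity sin^2(4*z) = (1 - cos(8*z))/2.
An antiderivative is F(z) = 2*z - sin(8*z)/4.
Then F(pi/2) - F(0) = (pi) - (0) = pi.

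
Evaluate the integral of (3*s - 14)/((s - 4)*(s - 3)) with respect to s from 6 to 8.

-5*log(3) - 2*log(2) + 5*log(5)

Factor the denominator: s**2 - 7*s + 12 = (s - 3)(s - 4).
Partial fractions: (3*s - 14)/((s - 4)*(s - 3)) = 5/(s - 3) - 2/(s - 4).
An antiderivative is F(s) = -2*log(s - 4) + 5*log(s - 3).
Then F(8) - F(6) = (-4*log(2) + 5*log(5)) - (-2*log(2) + 5*log(3)) = -5*log(3) - 2*log(2) + 5*log(5).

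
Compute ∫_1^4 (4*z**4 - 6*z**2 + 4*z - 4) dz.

By the power rule, an antiderivative is F(z) = 4*z**5/5 - 2*z**3 + 2*z**2 - 4*z.
Then F(4) - F(1) = (3536/5) - (-16/5) = 3552/5.

3552/5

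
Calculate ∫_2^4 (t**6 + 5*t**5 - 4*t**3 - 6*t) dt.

By the power rule, an antiderivative is F(t) = t**7/7 + 5*t**6/6 - t**4 - 3*t**2.
Then F(4) - F(2) = (114448/21) - (916/21) = 37844/7.

37844/7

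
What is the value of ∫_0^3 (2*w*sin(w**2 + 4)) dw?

-cos(13) + cos(4)

Let u = w**2 + 4, so du = 2*w dw. When w = 0, u = 4; when w = 3, u = 13.
The integral becomes ∫ sin(u) du from 4 to 13, with antiderivative -cos(u).
Back in w: F(w) = -cos(w**2 + 4).
Then F(3) - F(0) = (-cos(13)) - (-cos(4)) = -cos(13) + cos(4).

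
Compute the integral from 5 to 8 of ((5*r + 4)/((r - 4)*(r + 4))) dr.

Factor the denominator: r**2 - 16 = (r + 4)(r - 4).
Partial fractions: (5*r + 4)/((r - 4)*(r + 4)) = 2/(r + 4) + 3/(r - 4).
An antiderivative is F(r) = 3*log(r - 4) + 2*log(r + 4).
Then F(8) - F(5) = (2*log(3) + 10*log(2)) - (log(81)) = -2*log(3) + 10*log(2).

-2*log(3) + 10*log(2)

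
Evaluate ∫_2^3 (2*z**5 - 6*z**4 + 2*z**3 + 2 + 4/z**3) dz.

146/45

By the power rule, an antiderivative is F(z) = z**6/3 - 6*z**5/5 + z**4/2 + 2*z - 2/z**2.
Then F(3) - F(2) = (-209/90) - (-167/30) = 146/45.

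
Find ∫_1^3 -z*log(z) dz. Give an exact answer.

2 - 9*log(3)/2

Integrate by parts once (u = ln z, dv = -z dz).
An antiderivative is F(z) = -z**2*(2*log(z) - 1)/4.
Then F(3) - F(1) = (9/4 - 9*log(3)/2) - (1/4) = 2 - 9*log(3)/2.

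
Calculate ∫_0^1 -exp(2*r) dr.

An antiderivative is F(r) = -exp(2*r)/2.
Then F(1) - F(0) = (-exp(2)/2) - (-1/2) = 1/2 - exp(2)/2.

1/2 - exp(2)/2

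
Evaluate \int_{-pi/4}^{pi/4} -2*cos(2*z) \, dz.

-2

An antiderivative is F(z) = -sin(2*z).
Then F(pi/4) - F(-pi/4) = (-1) - (1) = -2.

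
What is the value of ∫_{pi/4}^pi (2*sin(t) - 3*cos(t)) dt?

2 + 5*sqrt(2)/2

An antiderivative is F(t) = -3*sin(t) - 2*cos(t).
Then F(pi) - F(pi/4) = (2) - (-5*sqrt(2)/2) = 2 + 5*sqrt(2)/2.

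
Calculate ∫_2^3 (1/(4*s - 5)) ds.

-log(3)/4 + log(7)/4

An antiderivative is F(s) = log(4*s - 5)/4.
Then F(3) - F(2) = (log(7)/4) - (log(3)/4) = -log(3)/4 + log(7)/4.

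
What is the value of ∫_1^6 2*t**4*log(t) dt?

Integrate by parts once (u = ln t, dv = 2*t**4 dt).
An antiderivative is F(t) = 2*t**5*(5*log(t) - 1)/25.
Then F(6) - F(1) = (-15552/25 + 15552*log(6)/5) - (-2/25) = -622 + 15552*log(6)/5.

-622 + 15552*log(6)/5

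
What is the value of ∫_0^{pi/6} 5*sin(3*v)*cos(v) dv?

25/16

Use the identity sin(3*v)cos(v) = [sin(4*v) + sin(2*v)]/2.
An antiderivative is F(v) = -5*cos(2*v)/4 - 5*cos(4*v)/8.
Then F(pi/6) - F(0) = (-5/16) - (-15/8) = 25/16.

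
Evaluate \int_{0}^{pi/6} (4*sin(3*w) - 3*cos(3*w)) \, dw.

1/3

An antiderivative is F(w) = -sin(3*w) - 4*cos(3*w)/3.
Then F(pi/6) - F(0) = (-1) - (-4/3) = 1/3.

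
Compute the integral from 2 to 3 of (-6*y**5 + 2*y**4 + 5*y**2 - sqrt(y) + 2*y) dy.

-8159/15 - 2*sqrt(3) + 4*sqrt(2)/3

By the power rule, an antiderivative is F(y) = -y**6 + 2*y**5/5 - 2*y**(3/2)/3 + 5*y**3/3 + y**2.
Then F(3) - F(2) = (-2889/5 - 2*sqrt(3)) - (-508/15 - 4*sqrt(2)/3) = -8159/15 - 2*sqrt(3) + 4*sqrt(2)/3.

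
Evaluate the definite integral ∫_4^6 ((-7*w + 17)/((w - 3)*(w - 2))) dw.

-4*log(3) - 3*log(2)

Factor the denominator: w**2 - 5*w + 6 = (w - 2)(w - 3).
Partial fractions: (-7*w + 17)/((w - 3)*(w - 2)) = -3/(w - 2) - 4/(w - 3).
An antiderivative is F(w) = -4*log(w - 3) - 3*log(w - 2).
Then F(6) - F(4) = (-4*log(3) - 6*log(2)) - (-log(8)) = -4*log(3) - 3*log(2).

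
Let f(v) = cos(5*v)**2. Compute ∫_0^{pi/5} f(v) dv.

pi/10

Use the identity cos^2(5*v) = (1 + cos(10*v))/2.
An antiderivative is F(v) = v/2 + sin(10*v)/20.
Then F(pi/5) - F(0) = (pi/10) - (0) = pi/10.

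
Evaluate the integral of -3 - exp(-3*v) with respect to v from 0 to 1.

-10/3 + exp(-3)/3

An antiderivative is F(v) = -3*v + exp(-3*v)/3.
Then F(1) - F(0) = (-3 + exp(-3)/3) - (1/3) = -10/3 + exp(-3)/3.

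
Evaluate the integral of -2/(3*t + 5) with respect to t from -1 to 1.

-4*log(2)/3

An antiderivative is F(t) = -2*log(3*t + 5)/3.
Then F(1) - F(-1) = (-log(4)) - (-2*log(2)/3) = -4*log(2)/3.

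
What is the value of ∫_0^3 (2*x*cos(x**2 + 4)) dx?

sin(13) - sin(4)

Let u = x**2 + 4, so du = 2*x dx. When x = 0, u = 4; when x = 3, u = 13.
The integral becomes ∫ cos(u) du from 4 to 13, with antiderivative sin(u).
Back in x: F(x) = sin(x**2 + 4).
Then F(3) - F(0) = (sin(13)) - (sin(4)) = sin(13) - sin(4).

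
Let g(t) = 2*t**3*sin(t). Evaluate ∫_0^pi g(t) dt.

2*pi*(-6 + pi**2)

Integrate by parts 3 times (u = t^3, dv = 2*sin(t) dt).
An antiderivative is F(t) = -2*t**3*cos(t) + 6*t**2*sin(t) + 12*t*cos(t) - 12*sin(t).
Then F(pi) - F(0) = (2*pi*(-6 + pi**2)) - (0) = 2*pi*(-6 + pi**2).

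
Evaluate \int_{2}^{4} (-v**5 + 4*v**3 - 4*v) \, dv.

-456

By the power rule, an antiderivative is F(v) = -v**6/6 + v**4 - 2*v**2.
Then F(4) - F(2) = (-1376/3) - (-8/3) = -456.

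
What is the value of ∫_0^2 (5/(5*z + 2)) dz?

Let u = 5*z + 2, so du = 5 dz. When z = 0, u = 2; when z = 2, u = 12.
The integral becomes ∫ 1/u du from 2 to 12, with antiderivative log(u).
Back in z: F(z) = log(5*z + 2).
Then F(2) - F(0) = (log(12)) - (log(2)) = log(6).

log(6)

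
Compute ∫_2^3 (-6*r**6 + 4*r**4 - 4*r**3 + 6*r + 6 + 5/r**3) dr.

By the power rule, an antiderivative is F(r) = -6*r**7/7 + 4*r**5/5 - r**4 + 3*r**2 + 6*r - 5/(2*r**2).
Then F(3) - F(2) = (-1081363/630) - (-21487/280) = -4132069/2520.

-4132069/2520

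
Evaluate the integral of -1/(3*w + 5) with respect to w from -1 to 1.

An antiderivative is F(w) = -log(3*w + 5)/3.
Then F(1) - F(-1) = (-log(2)) - (-log(2)/3) = -2*log(2)/3.

-2*log(2)/3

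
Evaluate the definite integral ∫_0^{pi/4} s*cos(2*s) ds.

Integrate by parts once (u = s, dv = cos(2*s) ds).
An antiderivative is F(s) = s*sin(2*s)/2 + cos(2*s)/4.
Then F(pi/4) - F(0) = (pi/8) - (1/4) = -1/4 + pi/8.

-1/4 + pi/8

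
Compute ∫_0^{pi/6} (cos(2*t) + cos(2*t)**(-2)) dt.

An antiderivative is F(t) = sin(2*t)/2 + tan(2*t)/2.
Then F(pi/6) - F(0) = (3*sqrt(3)/4) - (0) = 3*sqrt(3)/4.

3*sqrt(3)/4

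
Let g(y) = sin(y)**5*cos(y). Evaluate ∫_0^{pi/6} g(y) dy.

Let u = sin(y), so du = cos(y) dy. When y = 0, u = 0; when y = pi/6, u = 1/2.
The integral becomes ∫ u**5 du from 0 to 1/2, with antiderivative u**6/6.
Back in y: F(y) = sin(y)**6/6.
Then F(pi/6) - F(0) = (1/384) - (0) = 1/384.

1/384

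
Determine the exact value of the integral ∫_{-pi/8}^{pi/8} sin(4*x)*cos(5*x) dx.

Use the identity sin(4*x)cos(5*x) = [sin(9*x) + sin(-x)]/2.
An antiderivative is F(x) = cos(x)/2 - cos(9*x)/18.
Then F(pi/8) - F(-pi/8) = (5*sqrt(sqrt(2) + 2)/18) - (5*sqrt(sqrt(2) + 2)/18) = 0.

0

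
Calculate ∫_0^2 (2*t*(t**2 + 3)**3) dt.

580

Let u = t**2 + 3, so du = 2*t dt. When t = 0, u = 3; when t = 2, u = 7.
The integral becomes ∫ u**3 du from 3 to 7, with antiderivative u**4/4.
Back in t: F(t) = (t**2 + 3)**4/4.
Then F(2) - F(0) = (2401/4) - (81/4) = 580.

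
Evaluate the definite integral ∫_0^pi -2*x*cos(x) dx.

4

Integrate by parts once (u = x, dv = -2*cos(x) dx).
An antiderivative is F(x) = -2*x*sin(x) - 2*cos(x).
Then F(pi) - F(0) = (2) - (-2) = 4.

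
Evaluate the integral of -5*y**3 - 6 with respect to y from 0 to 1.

-29/4

By the power rule, an antiderivative is F(y) = -5*y**4/4 - 6*y.
Then F(1) - F(0) = (-29/4) - (0) = -29/4.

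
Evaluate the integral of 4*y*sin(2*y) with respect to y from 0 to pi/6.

-pi/6 + sqrt(3)/2

Integrate by parts once (u = y, dv = 4*sin(2*y) dy).
An antiderivative is F(y) = -2*y*cos(2*y) + sin(2*y).
Then F(pi/6) - F(0) = (-pi/6 + sqrt(3)/2) - (0) = -pi/6 + sqrt(3)/2.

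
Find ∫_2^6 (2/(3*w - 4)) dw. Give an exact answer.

2*log(7)/3

An antiderivative is F(w) = 2*log(3*w - 4)/3.
Then F(6) - F(2) = (2*log(14)/3) - (2*log(2)/3) = 2*log(7)/3.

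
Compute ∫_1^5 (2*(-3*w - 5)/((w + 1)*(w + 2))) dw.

Factor the denominator: w**2 + 3*w + 2 = (w + 2)(w + 1).
Partial fractions: 2*(-3*w - 5)/((w + 1)*(w + 2)) = -2/(w + 2) - 4/(w + 1).
An antiderivative is F(w) = -4*log(w + 1) - 2*log(w + 2).
Then F(5) - F(1) = (-4*log(3) - 2*log(7) - 4*log(2)) - (-4*log(2) - 2*log(3)) = -2*log(7) - 2*log(3).

-2*log(7) - 2*log(3)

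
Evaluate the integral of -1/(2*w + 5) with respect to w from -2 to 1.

An antiderivative is F(w) = -log(2*w + 5)/2.
Then F(1) - F(-2) = (-log(7)/2) - (0) = -log(7)/2.

-log(7)/2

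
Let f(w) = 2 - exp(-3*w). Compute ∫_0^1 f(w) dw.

exp(-3)/3 + 5/3

An antiderivative is F(w) = 2*w + exp(-3*w)/3.
Then F(1) - F(0) = (exp(-3)/3 + 2) - (1/3) = exp(-3)/3 + 5/3.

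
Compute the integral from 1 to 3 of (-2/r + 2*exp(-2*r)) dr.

-2*log(3) - exp(-6) + exp(-2)

An antiderivative is F(r) = -2*log(r) - exp(-2*r).
Then F(3) - F(1) = (-2*log(3) - exp(-6)) - (-exp(-2)) = -2*log(3) - exp(-6) + exp(-2).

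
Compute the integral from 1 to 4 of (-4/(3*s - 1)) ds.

-4*log(11)/3 + 4*log(2)/3

An antiderivative is F(s) = -4*log(3*s - 1)/3.
Then F(4) - F(1) = (-4*log(11)/3) - (-4*log(2)/3) = -4*log(11)/3 + 4*log(2)/3.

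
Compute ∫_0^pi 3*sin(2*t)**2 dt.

Use the identity sin^2(2*t) = (1 - cos(4*t))/2.
An antiderivative is F(t) = 3*t/2 - 3*sin(4*t)/8.
Then F(pi) - F(0) = (3*pi/2) - (0) = 3*pi/2.

3*pi/2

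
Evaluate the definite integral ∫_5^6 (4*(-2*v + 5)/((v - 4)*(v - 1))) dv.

-4*log(5) + 4*log(2)

Factor the denominator: v**2 - 5*v + 4 = (v - 1)(v - 4).
Partial fractions: 4*(-2*v + 5)/((v - 4)*(v - 1)) = -4/(v - 1) - 4/(v - 4).
An antiderivative is F(v) = -4*log(v - 4) - 4*log(v - 1).
Then F(6) - F(5) = (-4*log(5) - 4*log(2)) - (-8*log(2)) = -4*log(5) + 4*log(2).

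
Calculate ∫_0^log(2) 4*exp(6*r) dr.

Let u = exp(r), so du = exp(r) dr. When r = 0, u = 1; when r = log(2), u = 2.
The integral becomes 4·∫ u**5 du from 1 to 2, with antiderivative 2*u**6/3.
Back in r: F(r) = 2*exp(6*r)/3.
Then F(log(2)) - F(0) = (128/3) - (2/3) = 42.

42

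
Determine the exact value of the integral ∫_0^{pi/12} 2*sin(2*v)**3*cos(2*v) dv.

1/64

Let u = sin(2*v), so du = 2*cos(2*v) dv. When v = 0, u = 0; when v = pi/12, u = 1/2.
The integral becomes ∫ u**3 du from 0 to 1/2, with antiderivative u**4/4.
Back in v: F(v) = sin(2*v)**4/4.
Then F(pi/12) - F(0) = (1/64) - (0) = 1/64.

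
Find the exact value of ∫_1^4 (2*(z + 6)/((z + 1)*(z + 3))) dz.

-3*log(7) + log(2) + 5*log(5)

Factor the denominator: z**2 + 4*z + 3 = (z + 3)(z + 1).
Partial fractions: 2*(z + 6)/((z + 1)*(z + 3)) = -3/(z + 3) + 5/(z + 1).
An antiderivative is F(z) = 5*log(z + 1) - 3*log(z + 3).
Then F(4) - F(1) = (-3*log(7) + 5*log(5)) - (-log(2)) = -3*log(7) + log(2) + 5*log(5).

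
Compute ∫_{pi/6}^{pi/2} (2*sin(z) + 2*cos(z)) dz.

1 + sqrt(3)

An antiderivative is F(z) = 2*sin(z) - 2*cos(z).
Then F(pi/2) - F(pi/6) = (2) - (1 - sqrt(3)) = 1 + sqrt(3).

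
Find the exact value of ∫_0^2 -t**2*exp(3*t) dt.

2/27 - 26*exp(6)/27

Integrate by parts twice (u = t^2, dv = -exp(3*t) dt).
An antiderivative is F(t) = (-9*t**2 + 6*t - 2)*exp(3*t)/27.
Then F(2) - F(0) = (-26*exp(6)/27) - (-2/27) = 2/27 - 26*exp(6)/27.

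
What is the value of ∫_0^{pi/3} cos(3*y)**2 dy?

Use the identity cos^2(3*y) = (1 + cos(6*y))/2.
An antiderivative is F(y) = y/2 + sin(6*y)/12.
Then F(pi/3) - F(0) = (pi/6) - (0) = pi/6.

pi/6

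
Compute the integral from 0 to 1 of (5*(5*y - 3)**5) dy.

Let u = 5*y - 3, so du = 5 dy. When y = 0, u = -3; when y = 1, u = 2.
The integral becomes ∫ u**5 du from -3 to 2, with antiderivative u**6/6.
Back in y: F(y) = (5*y - 3)**6/6.
Then F(1) - F(0) = (32/3) - (243/2) = -665/6.

-665/6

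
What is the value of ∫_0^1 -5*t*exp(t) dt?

Integrate by parts once (u = t, dv = -5*exp(t) dt).
An antiderivative is F(t) = (-5*t + 5)*exp(t).
Then F(1) - F(0) = (0) - (5) = -5.

-5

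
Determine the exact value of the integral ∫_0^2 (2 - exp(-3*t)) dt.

An antiderivative is F(t) = 2*t + exp(-3*t)/3.
Then F(2) - F(0) = (exp(-6)/3 + 4) - (1/3) = exp(-6)/3 + 11/3.

exp(-6)/3 + 11/3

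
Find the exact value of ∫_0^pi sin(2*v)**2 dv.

pi/2

Use the identity sin^2(2*v) = (1 - cos(4*v))/2.
An antiderivative is F(v) = v/2 - sin(4*v)/8.
Then F(pi) - F(0) = (pi/2) - (0) = pi/2.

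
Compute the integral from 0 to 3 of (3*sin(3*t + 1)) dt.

cos(1) - cos(10)

Let u = 3*t + 1, so du = 3 dt. When t = 0, u = 1; when t = 3, u = 10.
The integral becomes ∫ sin(u) du from 1 to 10, with antiderivative -cos(u).
Back in t: F(t) = -cos(3*t + 1).
Then F(3) - F(0) = (-cos(10)) - (-cos(1)) = cos(1) - cos(10).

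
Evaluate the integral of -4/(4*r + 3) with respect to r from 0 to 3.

-log(5)

An antiderivative is F(r) = -log(4*r + 3).
Then F(3) - F(0) = (-log(15)) - (-log(3)) = -log(5).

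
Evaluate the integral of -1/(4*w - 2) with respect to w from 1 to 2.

An antiderivative is F(w) = -log(4*w - 2)/4.
Then F(2) - F(1) = (-log(6)/4) - (-log(2)/4) = -log(6)/4 + log(2)/4.

-log(6)/4 + log(2)/4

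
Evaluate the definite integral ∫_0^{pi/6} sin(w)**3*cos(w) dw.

1/64

Let u = sin(w), so du = cos(w) dw. When w = 0, u = 0; when w = pi/6, u = 1/2.
The integral becomes ∫ u**3 du from 0 to 1/2, with antiderivative u**4/4.
Back in w: F(w) = sin(w)**4/4.
Then F(pi/6) - F(0) = (1/64) - (0) = 1/64.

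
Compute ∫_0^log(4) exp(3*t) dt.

21

Let u = exp(t), so du = exp(t) dt. When t = 0, u = 1; when t = log(4), u = 4.
The integral becomes ∫ u**2 du from 1 to 4, with antiderivative u**3/3.
Back in t: F(t) = exp(3*t)/3.
Then F(log(4)) - F(0) = (64/3) - (1/3) = 21.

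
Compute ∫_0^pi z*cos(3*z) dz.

Integrate by parts once (u = z, dv = cos(3*z) dz).
An antiderivative is F(z) = z*sin(3*z)/3 + cos(3*z)/9.
Then F(pi) - F(0) = (-1/9) - (1/9) = -2/9.

-2/9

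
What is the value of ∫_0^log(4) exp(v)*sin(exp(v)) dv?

Let u = exp(v), so du = exp(v) dv. When v = 0, u = 1; when v = log(4), u = 4.
The integral becomes ∫ sin(u) du from 1 to 4, with antiderivative -cos(u).
Back in v: F(v) = -cos(exp(v)).
Then F(log(4)) - F(0) = (-cos(4)) - (-cos(1)) = cos(1) - cos(4).

cos(1) - cos(4)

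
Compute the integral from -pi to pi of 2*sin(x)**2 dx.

2*pi

Use the identity sin^2(x) = (1 - cos(2*x))/2.
An antiderivative is F(x) = x - sin(2*x)/2.
Then F(pi) - F(-pi) = (pi) - (-pi) = 2*pi.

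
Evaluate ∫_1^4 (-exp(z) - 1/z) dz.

-exp(4) - log(4) + exp(1)

An antiderivative is F(z) = -exp(z) - log(z).
Then F(4) - F(1) = (-exp(4) - log(4)) - (-exp(1)) = -exp(4) - log(4) + exp(1).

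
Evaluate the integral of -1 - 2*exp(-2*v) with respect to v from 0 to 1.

An antiderivative is F(v) = -v + exp(-2*v).
Then F(1) - F(0) = (-1 + exp(-2)) - (1) = -2 + exp(-2).

-2 + exp(-2)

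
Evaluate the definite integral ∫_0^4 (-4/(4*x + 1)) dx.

-log(17)

An antiderivative is F(x) = -log(4*x + 1).
Then F(4) - F(0) = (-log(17)) - (0) = -log(17).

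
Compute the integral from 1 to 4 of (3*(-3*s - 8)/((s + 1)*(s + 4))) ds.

-7*log(2) - log(5)

Factor the denominator: s**2 + 5*s + 4 = (s + 4)(s + 1).
Partial fractions: 3*(-3*s - 8)/((s + 1)*(s + 4)) = -4/(s + 4) - 5/(s + 1).
An antiderivative is F(s) = -5*log(s + 1) - 4*log(s + 4).
Then F(4) - F(1) = (-12*log(2) - 5*log(5)) - (-4*log(5) - 5*log(2)) = -7*log(2) - log(5).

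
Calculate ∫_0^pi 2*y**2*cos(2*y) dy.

Integrate by parts twice (u = y^2, dv = 2*cos(2*y) dy).
An antiderivative is F(y) = y**2*sin(2*y) + y*cos(2*y) - sin(2*y)/2.
Then F(pi) - F(0) = (pi) - (0) = pi.

pi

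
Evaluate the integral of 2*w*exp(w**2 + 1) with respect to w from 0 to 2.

-exp(1) + exp(5)

Let u = w**2 + 1, so du = 2*w dw. When w = 0, u = 1; when w = 2, u = 5.
The integral becomes ∫ exp(u) du from 1 to 5, with antiderivative exp(u).
Back in w: F(w) = exp(w**2 + 1).
Then F(2) - F(0) = (exp(5)) - (exp(1)) = -exp(1) + exp(5).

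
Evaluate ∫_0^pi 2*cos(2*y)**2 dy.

Use the identity cos^2(2*y) = (1 + cos(4*y))/2.
An antiderivative is F(y) = y + sin(4*y)/4.
Then F(pi) - F(0) = (pi) - (0) = pi.

pi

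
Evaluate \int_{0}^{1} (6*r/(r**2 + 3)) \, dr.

Let u = r**2 + 3, so du = 2*r dr. When r = 0, u = 3; when r = 1, u = 4.
The integral becomes 3·∫ 1/u du from 3 to 4, with antiderivative 3*log(u).
Back in r: F(r) = 3*log(r**2 + 3).
Then F(1) - F(0) = (log(64)) - (log(27)) = log(64/27).

log(64/27)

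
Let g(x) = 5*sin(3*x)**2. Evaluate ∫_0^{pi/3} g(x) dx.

Use the identity sin^2(3*x) = (1 - cos(6*x))/2.
An antiderivative is F(x) = 5*x/2 - 5*sin(6*x)/12.
Then F(pi/3) - F(0) = (5*pi/6) - (0) = 5*pi/6.

5*pi/6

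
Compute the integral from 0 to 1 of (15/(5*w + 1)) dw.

Let u = 5*w + 1, so du = 5 dw. When w = 0, u = 1; when w = 1, u = 6.
The integral becomes 3·∫ 1/u du from 1 to 6, with antiderivative 3*log(u).
Back in w: F(w) = 3*log(5*w + 1).
Then F(1) - F(0) = (3*log(2) + 3*log(3)) - (0) = 3*log(2) + 3*log(3).

3*log(2) + 3*log(3)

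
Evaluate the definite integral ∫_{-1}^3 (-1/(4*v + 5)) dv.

An antiderivative is F(v) = -log(4*v + 5)/4.
Then F(3) - F(-1) = (-log(17)/4) - (0) = -log(17)/4.

-log(17)/4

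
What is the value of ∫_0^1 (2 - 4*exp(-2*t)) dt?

2*exp(-2)

An antiderivative is F(t) = 2*t + 2*exp(-2*t).
Then F(1) - F(0) = (2*exp(-2) + 2) - (2) = 2*exp(-2).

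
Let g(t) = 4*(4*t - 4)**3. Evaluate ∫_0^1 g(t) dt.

Let u = 4*t - 4, so du = 4 dt. When t = 0, u = -4; when t = 1, u = 0.
The integral becomes ∫ u**3 du from -4 to 0, with antiderivative u**4/4.
Back in t: F(t) = (4*t - 4)**4/4.
Then F(1) - F(0) = (0) - (64) = -64.

-64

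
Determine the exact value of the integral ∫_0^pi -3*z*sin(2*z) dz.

Integrate by parts once (u = z, dv = -3*sin(2*z) dz).
An antiderivative is F(z) = 3*z*cos(2*z)/2 - 3*sin(2*z)/4.
Then F(pi) - F(0) = (3*pi/2) - (0) = 3*pi/2.

3*pi/2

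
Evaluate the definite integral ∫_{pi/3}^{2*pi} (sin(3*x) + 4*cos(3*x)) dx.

An antiderivative is F(x) = 4*sin(3*x)/3 - cos(3*x)/3.
Then F(2*pi) - F(pi/3) = (-1/3) - (1/3) = -2/3.

-2/3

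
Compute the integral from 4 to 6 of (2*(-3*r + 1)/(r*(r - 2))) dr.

-log(48)

Factor the denominator: r**2 - 2*r = r(r - 2).
Partial fractions: 2*(-3*r + 1)/(r*(r - 2)) = -1/r - 5/(r - 2).
An antiderivative is F(r) = -log(r) - 5*log(r - 2).
Then F(6) - F(4) = (-11*log(2) - log(3)) - (-7*log(2)) = -log(48).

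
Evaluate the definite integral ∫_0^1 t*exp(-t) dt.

Integrate by parts once (u = t, dv = exp(-t) dt).
An antiderivative is F(t) = (-t - 1)*exp(-t).
Then F(1) - F(0) = (-2*exp(-1)) - (-1) = 1 - 2*exp(-1).

1 - 2*exp(-1)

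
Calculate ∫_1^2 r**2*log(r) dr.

Integrate by parts once (u = ln r, dv = r**2 dr).
An antiderivative is F(r) = r**3*(3*log(r) - 1)/9.
Then F(2) - F(1) = (-8/9 + 8*log(2)/3) - (-1/9) = -7/9 + 8*log(2)/3.

-7/9 + 8*log(2)/3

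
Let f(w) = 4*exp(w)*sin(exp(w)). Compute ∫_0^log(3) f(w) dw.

Let u = exp(w), so du = exp(w) dw. When w = 0, u = 1; when w = log(3), u = 3.
The integral becomes 4·∫ sin(u) du from 1 to 3, with antiderivative -4*cos(u).
Back in w: F(w) = -4*cos(exp(w)).
Then F(log(3)) - F(0) = (-4*cos(3)) - (-4*cos(1)) = 4*cos(1) - 4*cos(3).

4*cos(1) - 4*cos(3)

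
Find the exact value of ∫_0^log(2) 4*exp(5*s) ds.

124/5

Let u = exp(s), so du = exp(s) ds. When s = 0, u = 1; when s = log(2), u = 2.
The integral becomes 4·∫ u**4 du from 1 to 2, with antiderivative 4*u**5/5.
Back in s: F(s) = 4*exp(5*s)/5.
Then F(log(2)) - F(0) = (128/5) - (4/5) = 124/5.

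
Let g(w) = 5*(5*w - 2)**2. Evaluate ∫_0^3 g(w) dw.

735

Let u = 5*w - 2, so du = 5 dw. When w = 0, u = -2; when w = 3, u = 13.
The integral becomes ∫ u**2 du from -2 to 13, with antiderivative u**3/3.
Back in w: F(w) = (5*w - 2)**3/3.
Then F(3) - F(0) = (2197/3) - (-8/3) = 735.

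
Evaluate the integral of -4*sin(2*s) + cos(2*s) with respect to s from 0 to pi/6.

-1 + sqrt(3)/4

An antiderivative is F(s) = sin(2*s)/2 + 2*cos(2*s).
Then F(pi/6) - F(0) = (sqrt(3)/4 + 1) - (2) = -1 + sqrt(3)/4.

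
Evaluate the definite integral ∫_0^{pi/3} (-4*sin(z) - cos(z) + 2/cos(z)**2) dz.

An antiderivative is F(z) = -sin(z) + 4*cos(z) + 2*tan(z).
Then F(pi/3) - F(0) = (2 + 3*sqrt(3)/2) - (4) = -2 + 3*sqrt(3)/2.

-2 + 3*sqrt(3)/2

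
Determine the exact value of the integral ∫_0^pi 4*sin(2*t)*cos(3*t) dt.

Use the identity sin(2*t)cos(3*t) = [sin(5*t) + sin(-t)]/2.
An antiderivative is F(t) = 2*cos(t) - 2*cos(5*t)/5.
Then F(pi) - F(0) = (-8/5) - (8/5) = -16/5.

-16/5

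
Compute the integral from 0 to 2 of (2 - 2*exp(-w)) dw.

An antiderivative is F(w) = 2*w + 2*exp(-w).
Then F(2) - F(0) = (2*exp(-2) + 4) - (2) = 2*exp(-2) + 2.

2*exp(-2) + 2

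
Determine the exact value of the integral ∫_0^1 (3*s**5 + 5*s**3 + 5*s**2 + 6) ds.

By the power rule, an antiderivative is F(s) = s**6/2 + 5*s**4/4 + 5*s**3/3 + 6*s.
Then F(1) - F(0) = (113/12) - (0) = 113/12.

113/12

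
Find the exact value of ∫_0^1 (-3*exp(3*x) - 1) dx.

-exp(3)

An antiderivative is F(x) = -exp(3*x) - x.
Then F(1) - F(0) = (-exp(3) - 1) - (-1) = -exp(3).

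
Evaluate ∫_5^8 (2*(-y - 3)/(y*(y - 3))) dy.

-6*log(5) + 10*log(2)

Factor the denominator: y**2 - 3*y = y(y - 3).
Partial fractions: 2*(-y - 3)/(y*(y - 3)) = 2/y - 4/(y - 3).
An antiderivative is F(y) = 2*log(y) - 4*log(y - 3).
Then F(8) - F(5) = (-4*log(5) + 6*log(2)) - (log(25/16)) = -6*log(5) + 10*log(2).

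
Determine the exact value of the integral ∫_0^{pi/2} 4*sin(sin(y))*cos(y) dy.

Let u = sin(y), so du = cos(y) dy. When y = 0, u = 0; when y = pi/2, u = 1.
The integral becomes 4·∫ sin(u) du from 0 to 1, with antiderivative -4*cos(u).
Back in y: F(y) = -4*cos(sin(y)).
Then F(pi/2) - F(0) = (-4*cos(1)) - (-4) = 4 - 4*cos(1).

4 - 4*cos(1)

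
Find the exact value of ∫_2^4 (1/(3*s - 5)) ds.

log(7)/3

An antiderivative is F(s) = log(3*s - 5)/3.
Then F(4) - F(2) = (log(7)/3) - (0) = log(7)/3.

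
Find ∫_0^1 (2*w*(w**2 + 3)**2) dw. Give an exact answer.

37/3

Let u = w**2 + 3, so du = 2*w dw. When w = 0, u = 3; when w = 1, u = 4.
The integral becomes ∫ u**2 du from 3 to 4, with antiderivative u**3/3.
Back in w: F(w) = (w**2 + 3)**3/3.
Then F(1) - F(0) = (64/3) - (9) = 37/3.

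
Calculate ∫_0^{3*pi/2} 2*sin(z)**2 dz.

Use the identity sin^2(z) = (1 - cos(2*z))/2.
An antiderivative is F(z) = z - sin(2*z)/2.
Then F(3*pi/2) - F(0) = (3*pi/2) - (0) = 3*pi/2.

3*pi/2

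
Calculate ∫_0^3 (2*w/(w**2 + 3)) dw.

Let u = w**2 + 3, so du = 2*w dw. When w = 0, u = 3; when w = 3, u = 12.
The integral becomes ∫ 1/u du from 3 to 12, with antiderivative log(u).
Back in w: F(w) = log(w**2 + 3).
Then F(3) - F(0) = (log(12)) - (log(3)) = log(4).

log(4)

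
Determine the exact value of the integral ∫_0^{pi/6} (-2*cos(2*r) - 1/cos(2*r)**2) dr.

-sqrt(3)

An antiderivative is F(r) = -sin(2*r) - tan(2*r)/2.
Then F(pi/6) - F(0) = (-sqrt(3)) - (0) = -sqrt(3).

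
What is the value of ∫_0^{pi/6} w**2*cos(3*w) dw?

Integrate by parts twice (u = w^2, dv = cos(3*w) dw).
An antiderivative is F(w) = w**2*sin(3*w)/3 + 2*w*cos(3*w)/9 - 2*sin(3*w)/27.
Then F(pi/6) - F(0) = (-2/27 + pi**2/108) - (0) = -2/27 + pi**2/108.

-2/27 + pi**2/108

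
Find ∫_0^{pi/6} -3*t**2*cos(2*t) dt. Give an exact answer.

Integrate by parts twice (u = t^2, dv = -3*cos(2*t) dt).
An antiderivative is F(t) = -3*t**2*sin(2*t)/2 - 3*t*cos(2*t)/2 + 3*sin(2*t)/4.
Then F(pi/6) - F(0) = (-pi/8 - sqrt(3)*pi**2/48 + 3*sqrt(3)/8) - (0) = -pi/8 - sqrt(3)*pi**2/48 + 3*sqrt(3)/8.

-pi/8 - sqrt(3)*pi**2/48 + 3*sqrt(3)/8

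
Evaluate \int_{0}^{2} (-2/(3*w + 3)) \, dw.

An antiderivative is F(w) = -2*log(3*w + 3)/3.
Then F(2) - F(0) = (-4*log(3)/3) - (-2*log(3)/3) = -2*log(3)/3.

-2*log(3)/3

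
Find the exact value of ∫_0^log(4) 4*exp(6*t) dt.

2730

Let u = exp(t), so du = exp(t) dt. When t = 0, u = 1; when t = log(4), u = 4.
The integral becomes 4·∫ u**5 du from 1 to 4, with antiderivative 2*u**6/3.
Back in t: F(t) = 2*exp(6*t)/3.
Then F(log(4)) - F(0) = (8192/3) - (2/3) = 2730.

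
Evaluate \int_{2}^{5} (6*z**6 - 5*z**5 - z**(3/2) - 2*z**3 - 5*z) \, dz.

-10*sqrt(5) + 8*sqrt(2)/5 + 749421/14

By the power rule, an antiderivative is F(z) = 6*z**7/7 - 5*z**6/6 - 2*z**(5/2)/5 - z**4/2 - 5*z**2/2.
Then F(5) - F(2) = (2249875/42 - 10*sqrt(5)) - (806/21 - 8*sqrt(2)/5) = -10*sqrt(5) + 8*sqrt(2)/5 + 749421/14.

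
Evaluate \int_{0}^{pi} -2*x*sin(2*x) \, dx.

pi

Integrate by parts once (u = x, dv = -2*sin(2*x) dx).
An antiderivative is F(x) = x*cos(2*x) - sin(2*x)/2.
Then F(pi) - F(0) = (pi) - (0) = pi.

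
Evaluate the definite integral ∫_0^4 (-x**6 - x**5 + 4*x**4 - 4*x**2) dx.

-80128/35

By the power rule, an antiderivative is F(x) = -x**7/7 - x**6/6 + 4*x**5/5 - 4*x**3/3.
Then F(4) - F(0) = (-80128/35) - (0) = -80128/35.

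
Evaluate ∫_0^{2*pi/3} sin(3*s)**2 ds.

Use the identity sin^2(3*s) = (1 - cos(6*s))/2.
An antiderivative is F(s) = s/2 - sin(6*s)/12.
Then F(2*pi/3) - F(0) = (pi/3) - (0) = pi/3.

pi/3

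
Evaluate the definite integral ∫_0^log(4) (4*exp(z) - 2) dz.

12 - 4*log(2)

An antiderivative is F(z) = -2*z + 4*exp(z).
Then F(log(4)) - F(0) = (16 - 4*log(2)) - (4) = 12 - 4*log(2).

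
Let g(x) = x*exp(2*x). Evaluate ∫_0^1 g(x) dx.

1/4 + exp(2)/4

Integrate by parts once (u = x, dv = exp(2*x) dx).
An antiderivative is F(x) = (2*x - 1)*exp(2*x)/4.
Then F(1) - F(0) = (exp(2)/4) - (-1/4) = 1/4 + exp(2)/4.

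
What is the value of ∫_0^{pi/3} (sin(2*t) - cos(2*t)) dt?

An antiderivative is F(t) = -sin(2*t)/2 - cos(2*t)/2.
Then F(pi/3) - F(0) = (1/4 - sqrt(3)/4) - (-1/2) = 3/4 - sqrt(3)/4.

3/4 - sqrt(3)/4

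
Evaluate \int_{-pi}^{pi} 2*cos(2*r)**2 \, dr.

2*pi

Use the identity cos^2(2*r) = (1 + cos(4*r))/2.
An antiderivative is F(r) = r + sin(4*r)/4.
Then F(pi) - F(-pi) = (pi) - (-pi) = 2*pi.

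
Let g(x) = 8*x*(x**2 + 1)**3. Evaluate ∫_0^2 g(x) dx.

624

Let u = x**2 + 1, so du = 2*x dx. When x = 0, u = 1; when x = 2, u = 5.
The integral becomes 4·∫ u**3 du from 1 to 5, with antiderivative u**4.
Back in x: F(x) = (x**2 + 1)**4.
Then F(2) - F(0) = (625) - (1) = 624.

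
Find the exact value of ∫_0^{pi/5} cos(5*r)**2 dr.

pi/10

Use the identity cos^2(5*r) = (1 + cos(10*r))/2.
An antiderivative is F(r) = r/2 + sin(10*r)/20.
Then F(pi/5) - F(0) = (pi/10) - (0) = pi/10.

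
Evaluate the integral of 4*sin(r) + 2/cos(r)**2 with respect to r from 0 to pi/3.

An antiderivative is F(r) = -4*cos(r) + 2*tan(r).
Then F(pi/3) - F(0) = (-2 + 2*sqrt(3)) - (-4) = 2 + 2*sqrt(3).

2 + 2*sqrt(3)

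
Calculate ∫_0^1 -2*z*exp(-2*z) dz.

Integrate by parts once (u = z, dv = -2*exp(-2*z) dz).
An antiderivative is F(z) = (2*z + 1)*exp(-2*z)/2.
Then F(1) - F(0) = (3*exp(-2)/2) - (1/2) = (3 - exp(2))*exp(-2)/2.

(3 - exp(2))*exp(-2)/2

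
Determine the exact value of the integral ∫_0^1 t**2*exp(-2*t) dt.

Integrate by parts twice (u = t^2, dv = exp(-2*t) dt).
An antiderivative is F(t) = (-2*t**2 - 2*t - 1)*exp(-2*t)/4.
Then F(1) - F(0) = (-5*exp(-2)/4) - (-1/4) = (-5 + exp(2))*exp(-2)/4.

(-5 + exp(2))*exp(-2)/4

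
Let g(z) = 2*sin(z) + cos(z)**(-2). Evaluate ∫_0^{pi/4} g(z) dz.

3 - sqrt(2)

An antiderivative is F(z) = -2*cos(z) + tan(z).
Then F(pi/4) - F(0) = (1 - sqrt(2)) - (-2) = 3 - sqrt(2).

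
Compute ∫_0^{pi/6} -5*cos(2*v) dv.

An antiderivative is F(v) = -5*sin(2*v)/2.
Then F(pi/6) - F(0) = (-5*sqrt(3)/4) - (0) = -5*sqrt(3)/4.

-5*sqrt(3)/4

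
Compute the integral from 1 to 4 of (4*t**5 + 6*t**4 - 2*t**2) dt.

By the power rule, an antiderivative is F(t) = 2*t**6/3 + 6*t**5/5 - 2*t**3/3.
Then F(4) - F(1) = (19584/5) - (6/5) = 19578/5.

19578/5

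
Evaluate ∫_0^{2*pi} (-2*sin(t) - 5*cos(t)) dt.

An antiderivative is F(t) = -5*sin(t) + 2*cos(t).
Then F(2*pi) - F(0) = (2) - (2) = 0.

0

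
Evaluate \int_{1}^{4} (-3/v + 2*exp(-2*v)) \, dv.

-6*log(2) - exp(-8) + exp(-2)

An antiderivative is F(v) = -3*log(v) - exp(-2*v).
Then F(4) - F(1) = (-6*log(2) - exp(-8)) - (-exp(-2)) = -6*log(2) - exp(-8) + exp(-2).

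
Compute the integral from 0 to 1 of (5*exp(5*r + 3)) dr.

Let u = 5*r + 3, so du = 5 dr. When r = 0, u = 3; when r = 1, u = 8.
The integral becomes ∫ exp(u) du from 3 to 8, with antiderivative exp(u).
Back in r: F(r) = exp(5*r + 3).
Then F(1) - F(0) = (exp(8)) - (exp(3)) = -exp(3) + exp(8).

-exp(3) + exp(8)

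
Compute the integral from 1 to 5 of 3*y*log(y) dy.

-18 + 75*log(5)/2

Integrate by parts once (u = ln y, dv = 3*y dy).
An antiderivative is F(y) = 3*y**2*(2*log(y) - 1)/4.
Then F(5) - F(1) = (-75/4 + 75*log(5)/2) - (-3/4) = -18 + 75*log(5)/2.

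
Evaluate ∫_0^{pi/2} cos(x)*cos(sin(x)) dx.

Let u = sin(x), so du = cos(x) dx. When x = 0, u = 0; when x = pi/2, u = 1.
The integral becomes ∫ cos(u) du from 0 to 1, with antiderivative sin(u).
Back in x: F(x) = sin(sin(x)).
Then F(pi/2) - F(0) = (sin(1)) - (0) = sin(1).

sin(1)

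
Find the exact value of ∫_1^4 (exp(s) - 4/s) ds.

An antiderivative is F(s) = exp(s) - 4*log(s).
Then F(4) - F(1) = (-8*log(2) + exp(4)) - (exp(1)) = -8*log(2) - exp(1) + exp(4).

-8*log(2) - exp(1) + exp(4)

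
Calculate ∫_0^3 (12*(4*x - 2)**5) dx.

Let u = 4*x - 2, so du = 4 dx. When x = 0, u = -2; when x = 3, u = 10.
The integral becomes 3·∫ u**5 du from -2 to 10, with antiderivative u**6/2.
Back in x: F(x) = (4*x - 2)**6/2.
Then F(3) - F(0) = (500000) - (32) = 499968.

499968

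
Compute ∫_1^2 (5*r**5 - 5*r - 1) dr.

44

By the power rule, an antiderivative is F(r) = 5*r**6/6 - 5*r**2/2 - r.
Then F(2) - F(1) = (124/3) - (-8/3) = 44.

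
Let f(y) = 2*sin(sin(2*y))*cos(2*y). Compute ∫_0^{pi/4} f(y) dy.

1 - cos(1)

Let u = sin(2*y), so du = 2*cos(2*y) dy. When y = 0, u = 0; when y = pi/4, u = 1.
The integral becomes ∫ sin(u) du from 0 to 1, with antiderivative -cos(u).
Back in y: F(y) = -cos(sin(2*y)).
Then F(pi/4) - F(0) = (-cos(1)) - (-1) = 1 - cos(1).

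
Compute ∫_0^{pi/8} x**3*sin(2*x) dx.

Integrate by parts 3 times (u = x^3, dv = sin(2*x) dx).
An antiderivative is F(x) = -x**3*cos(2*x)/2 + 3*x**2*sin(2*x)/4 + 3*x*cos(2*x)/4 - 3*sin(2*x)/8.
Then F(pi/8) - F(0) = (sqrt(2)*(-384 - pi**3 + 12*pi**2 + 96*pi)/2048) - (0) = sqrt(2)*(-384 - pi**3 + 12*pi**2 + 96*pi)/2048.

sqrt(2)*(-384 - pi**3 + 12*pi**2 + 96*pi)/2048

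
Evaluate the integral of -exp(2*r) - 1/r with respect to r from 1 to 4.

-exp(8)/2 - log(4) + exp(2)/2

An antiderivative is F(r) = -exp(2*r)/2 - log(r).
Then F(4) - F(1) = (-exp(8)/2 - log(4)) - (-exp(2)/2) = -exp(8)/2 - log(4) + exp(2)/2.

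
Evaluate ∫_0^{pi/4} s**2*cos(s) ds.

Integrate by parts twice (u = s^2, dv = cos(s) ds).
An antiderivative is F(s) = s**2*sin(s) + 2*s*cos(s) - 2*sin(s).
Then F(pi/4) - F(0) = (sqrt(2)*(-32 + pi**2 + 8*pi)/32) - (0) = sqrt(2)*(-32 + pi**2 + 8*pi)/32.

sqrt(2)*(-32 + pi**2 + 8*pi)/32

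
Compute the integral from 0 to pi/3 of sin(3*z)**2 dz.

pi/6

Use the identity sin^2(3*z) = (1 - cos(6*z))/2.
An antiderivative is F(z) = z/2 - sin(6*z)/12.
Then F(pi/3) - F(0) = (pi/6) - (0) = pi/6.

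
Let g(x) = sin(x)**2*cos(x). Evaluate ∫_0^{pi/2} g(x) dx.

Let u = sin(x), so du = cos(x) dx. When x = 0, u = 0; when x = pi/2, u = 1.
The integral becomes ∫ u**2 du from 0 to 1, with antiderivative u**3/3.
Back in x: F(x) = sin(x)**3/3.
Then F(pi/2) - F(0) = (1/3) - (0) = 1/3.

1/3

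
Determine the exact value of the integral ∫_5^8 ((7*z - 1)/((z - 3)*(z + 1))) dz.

-7*log(2) + 2*log(3) + 5*log(5)

Factor the denominator: z**2 - 2*z - 3 = (z + 1)(z - 3).
Partial fractions: (7*z - 1)/((z - 3)*(z + 1)) = 2/(z + 1) + 5/(z - 3).
An antiderivative is F(z) = 5*log(z - 3) + 2*log(z + 1).
Then F(8) - F(5) = (4*log(3) + 5*log(5)) - (2*log(3) + 7*log(2)) = -7*log(2) + 2*log(3) + 5*log(5).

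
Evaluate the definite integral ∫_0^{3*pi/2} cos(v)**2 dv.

Use the identity cos^2(v) = (1 + cos(2*v))/2.
An antiderivative is F(v) = v/2 + sin(2*v)/4.
Then F(3*pi/2) - F(0) = (3*pi/4) - (0) = 3*pi/4.

3*pi/4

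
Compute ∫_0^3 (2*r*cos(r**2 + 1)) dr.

-sin(1) + sin(10)

Let u = r**2 + 1, so du = 2*r dr. When r = 0, u = 1; when r = 3, u = 10.
The integral becomes ∫ cos(u) du from 1 to 10, with antiderivative sin(u).
Back in r: F(r) = sin(r**2 + 1).
Then F(3) - F(0) = (sin(10)) - (sin(1)) = -sin(1) + sin(10).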